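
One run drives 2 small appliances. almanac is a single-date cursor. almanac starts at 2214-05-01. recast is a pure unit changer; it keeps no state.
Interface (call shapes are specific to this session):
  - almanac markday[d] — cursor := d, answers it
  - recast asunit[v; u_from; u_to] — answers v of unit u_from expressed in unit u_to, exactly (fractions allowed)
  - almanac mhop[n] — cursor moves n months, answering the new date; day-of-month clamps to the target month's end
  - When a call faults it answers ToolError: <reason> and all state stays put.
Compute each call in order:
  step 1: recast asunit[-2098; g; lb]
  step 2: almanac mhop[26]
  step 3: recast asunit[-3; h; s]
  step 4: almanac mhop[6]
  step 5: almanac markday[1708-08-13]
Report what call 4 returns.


Answer: 2217-01-01

Derivation:
-> recast asunit(v=-2098, u_from=g, u_to=lb)
<- -209800000/45359237
-> almanac mhop(n=26)
<- 2216-07-01
-> recast asunit(v=-3, u_from=h, u_to=s)
<- -10800
-> almanac mhop(n=6)
<- 2217-01-01
-> almanac markday(d=1708-08-13)
<- 1708-08-13


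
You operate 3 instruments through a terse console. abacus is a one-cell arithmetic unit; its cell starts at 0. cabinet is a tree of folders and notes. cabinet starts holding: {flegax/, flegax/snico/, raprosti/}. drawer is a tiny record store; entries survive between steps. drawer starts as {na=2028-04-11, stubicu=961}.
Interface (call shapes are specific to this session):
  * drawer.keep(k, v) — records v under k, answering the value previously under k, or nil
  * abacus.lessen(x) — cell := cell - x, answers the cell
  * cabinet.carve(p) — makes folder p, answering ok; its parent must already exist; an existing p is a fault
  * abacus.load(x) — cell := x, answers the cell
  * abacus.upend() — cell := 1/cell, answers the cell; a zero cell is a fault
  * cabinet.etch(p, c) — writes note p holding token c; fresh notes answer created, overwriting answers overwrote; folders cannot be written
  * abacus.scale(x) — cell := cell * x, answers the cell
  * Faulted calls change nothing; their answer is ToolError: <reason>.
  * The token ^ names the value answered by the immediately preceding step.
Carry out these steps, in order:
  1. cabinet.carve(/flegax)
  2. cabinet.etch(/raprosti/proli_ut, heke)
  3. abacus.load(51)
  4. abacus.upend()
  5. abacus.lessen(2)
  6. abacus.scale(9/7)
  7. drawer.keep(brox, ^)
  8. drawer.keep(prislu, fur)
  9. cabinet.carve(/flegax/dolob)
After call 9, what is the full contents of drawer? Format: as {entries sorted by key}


Answer: {brox=-303/119, na=2028-04-11, prislu=fur, stubicu=961}

Derivation:
% 1. cabinet.carve(/flegax) == ToolError: exists
% 2. cabinet.etch(/raprosti/proli_ut, heke) == created
% 3. abacus.load(51) == 51
% 4. abacus.upend() == 1/51
% 5. abacus.lessen(2) == -101/51
% 6. abacus.scale(9/7) == -303/119
% 7. drawer.keep(brox, ^) == nil
% 8. drawer.keep(prislu, fur) == nil
% 9. cabinet.carve(/flegax/dolob) == ok


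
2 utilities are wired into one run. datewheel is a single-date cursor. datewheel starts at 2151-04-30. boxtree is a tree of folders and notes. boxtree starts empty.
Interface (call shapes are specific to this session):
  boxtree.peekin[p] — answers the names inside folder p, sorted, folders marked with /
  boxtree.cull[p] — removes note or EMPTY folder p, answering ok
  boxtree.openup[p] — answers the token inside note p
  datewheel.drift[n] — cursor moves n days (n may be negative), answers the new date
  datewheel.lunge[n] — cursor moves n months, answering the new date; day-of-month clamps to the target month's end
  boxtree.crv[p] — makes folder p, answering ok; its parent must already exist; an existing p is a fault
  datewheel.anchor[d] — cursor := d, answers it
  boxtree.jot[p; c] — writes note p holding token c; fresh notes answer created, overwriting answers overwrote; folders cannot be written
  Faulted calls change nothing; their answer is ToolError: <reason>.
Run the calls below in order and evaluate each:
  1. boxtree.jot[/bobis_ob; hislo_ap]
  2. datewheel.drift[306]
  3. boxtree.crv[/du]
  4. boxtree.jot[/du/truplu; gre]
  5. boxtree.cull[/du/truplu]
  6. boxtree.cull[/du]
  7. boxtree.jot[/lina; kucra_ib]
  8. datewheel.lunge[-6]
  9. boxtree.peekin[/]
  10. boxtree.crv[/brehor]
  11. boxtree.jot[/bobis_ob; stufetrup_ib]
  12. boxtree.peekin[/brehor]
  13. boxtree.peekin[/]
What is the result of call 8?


Act: boxtree.jot[p: /bobis_ob; c: hislo_ap]
Obs: created
Act: datewheel.drift[n: 306]
Obs: 2152-03-01
Act: boxtree.crv[p: /du]
Obs: ok
Act: boxtree.jot[p: /du/truplu; c: gre]
Obs: created
Act: boxtree.cull[p: /du/truplu]
Obs: ok
Act: boxtree.cull[p: /du]
Obs: ok
Act: boxtree.jot[p: /lina; c: kucra_ib]
Obs: created
Act: datewheel.lunge[n: -6]
Obs: 2151-09-01
Act: boxtree.peekin[p: /]
Obs: [bobis_ob, lina]
Act: boxtree.crv[p: /brehor]
Obs: ok
Act: boxtree.jot[p: /bobis_ob; c: stufetrup_ib]
Obs: overwrote
Act: boxtree.peekin[p: /brehor]
Obs: []
Act: boxtree.peekin[p: /]
Obs: [bobis_ob, brehor/, lina]

Answer: 2151-09-01


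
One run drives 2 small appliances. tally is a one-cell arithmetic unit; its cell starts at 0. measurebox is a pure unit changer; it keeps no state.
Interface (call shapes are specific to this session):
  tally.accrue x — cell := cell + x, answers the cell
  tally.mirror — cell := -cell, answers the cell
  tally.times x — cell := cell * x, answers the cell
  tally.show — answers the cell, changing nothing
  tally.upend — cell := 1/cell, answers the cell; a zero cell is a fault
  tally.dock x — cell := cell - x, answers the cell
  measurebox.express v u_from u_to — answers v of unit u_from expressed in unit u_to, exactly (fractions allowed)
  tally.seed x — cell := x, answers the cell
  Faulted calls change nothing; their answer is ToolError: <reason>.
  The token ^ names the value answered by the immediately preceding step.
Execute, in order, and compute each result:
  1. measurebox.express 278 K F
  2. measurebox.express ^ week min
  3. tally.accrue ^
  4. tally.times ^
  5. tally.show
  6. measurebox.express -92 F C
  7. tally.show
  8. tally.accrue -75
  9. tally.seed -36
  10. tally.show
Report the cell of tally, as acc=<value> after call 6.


Using express using v=278, u_from=K, u_to=F, which returns 4073/100.
I run express using v=^, u_from=week, u_to=min, which returns 2052792/5.
I invoke accrue using x=^, and observe 2052792/5.
I invoke times using x=^, which returns 4213954995264/25.
I run show, — result: 4213954995264/25.
Calling express using v=-92, u_from=F, u_to=C, → -620/9.
Using show(), giving 4213954995264/25.
Next I call accrue using x=-75, and get 4213954993389/25.
Invoking seed using x=-36, and get -36.
Next I call show(), → -36.

Answer: acc=4213954995264/25


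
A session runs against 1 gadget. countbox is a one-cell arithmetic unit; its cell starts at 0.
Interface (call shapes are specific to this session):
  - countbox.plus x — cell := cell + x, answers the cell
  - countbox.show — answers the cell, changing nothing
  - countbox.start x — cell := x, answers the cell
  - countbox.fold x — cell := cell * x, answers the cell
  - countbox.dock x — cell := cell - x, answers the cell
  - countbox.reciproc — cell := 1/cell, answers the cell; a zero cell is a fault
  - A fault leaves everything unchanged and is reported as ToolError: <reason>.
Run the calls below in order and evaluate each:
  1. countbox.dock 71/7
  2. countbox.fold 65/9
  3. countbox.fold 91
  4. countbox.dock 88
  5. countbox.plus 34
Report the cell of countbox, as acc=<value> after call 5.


# countbox.dock(x=71/7) ~> -71/7
# countbox.fold(x=65/9) ~> -4615/63
# countbox.fold(x=91) ~> -59995/9
# countbox.dock(x=88) ~> -60787/9
# countbox.plus(x=34) ~> -60481/9

Answer: acc=-60481/9


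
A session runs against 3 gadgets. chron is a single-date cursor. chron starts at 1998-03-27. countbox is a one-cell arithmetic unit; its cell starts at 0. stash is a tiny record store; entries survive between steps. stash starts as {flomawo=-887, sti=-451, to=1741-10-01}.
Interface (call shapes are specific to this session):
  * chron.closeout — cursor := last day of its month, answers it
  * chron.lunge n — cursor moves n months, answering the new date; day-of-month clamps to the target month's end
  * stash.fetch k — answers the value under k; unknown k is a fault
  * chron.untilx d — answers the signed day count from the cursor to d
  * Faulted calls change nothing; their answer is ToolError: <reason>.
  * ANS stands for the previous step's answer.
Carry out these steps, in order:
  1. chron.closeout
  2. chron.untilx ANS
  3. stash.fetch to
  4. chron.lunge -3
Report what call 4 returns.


Answer: 1997-12-31

Derivation:
;; 1. chron.closeout() : 1998-03-31
;; 2. chron.untilx(ANS) : 0
;; 3. stash.fetch(to) : 1741-10-01
;; 4. chron.lunge(-3) : 1997-12-31


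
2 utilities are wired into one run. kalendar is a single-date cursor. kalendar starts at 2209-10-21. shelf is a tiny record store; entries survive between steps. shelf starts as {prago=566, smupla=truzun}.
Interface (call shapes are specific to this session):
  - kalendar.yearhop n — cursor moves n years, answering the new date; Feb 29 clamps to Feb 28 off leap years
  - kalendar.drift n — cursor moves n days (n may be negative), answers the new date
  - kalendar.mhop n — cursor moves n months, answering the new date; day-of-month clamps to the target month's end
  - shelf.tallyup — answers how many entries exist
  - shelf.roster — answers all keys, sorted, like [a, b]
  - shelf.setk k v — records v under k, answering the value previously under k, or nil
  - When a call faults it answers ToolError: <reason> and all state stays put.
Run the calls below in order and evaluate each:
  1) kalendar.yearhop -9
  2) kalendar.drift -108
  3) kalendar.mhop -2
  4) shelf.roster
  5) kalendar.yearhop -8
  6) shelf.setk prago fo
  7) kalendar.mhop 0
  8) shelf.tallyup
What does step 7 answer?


Answer: 2192-05-05

Derivation:
==> kalendar.yearhop(n: -9)
<== 2200-10-21
==> kalendar.drift(n: -108)
<== 2200-07-05
==> kalendar.mhop(n: -2)
<== 2200-05-05
==> shelf.roster()
<== [prago, smupla]
==> kalendar.yearhop(n: -8)
<== 2192-05-05
==> shelf.setk(k: prago, v: fo)
<== 566
==> kalendar.mhop(n: 0)
<== 2192-05-05
==> shelf.tallyup()
<== 2


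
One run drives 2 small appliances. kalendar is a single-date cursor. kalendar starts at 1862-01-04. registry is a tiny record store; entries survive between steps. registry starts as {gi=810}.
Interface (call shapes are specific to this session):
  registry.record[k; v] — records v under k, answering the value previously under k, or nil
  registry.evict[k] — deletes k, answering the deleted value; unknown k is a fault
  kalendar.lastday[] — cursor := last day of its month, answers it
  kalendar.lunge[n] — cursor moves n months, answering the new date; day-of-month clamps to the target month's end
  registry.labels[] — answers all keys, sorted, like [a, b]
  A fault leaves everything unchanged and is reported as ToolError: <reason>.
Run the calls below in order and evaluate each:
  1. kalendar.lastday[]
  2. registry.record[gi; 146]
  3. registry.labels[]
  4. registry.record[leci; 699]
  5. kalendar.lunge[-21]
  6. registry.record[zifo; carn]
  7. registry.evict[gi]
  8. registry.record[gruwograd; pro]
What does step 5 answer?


Answer: 1860-04-30

Derivation:
Do: kalendar.lastday[]
See: 1862-01-31
Do: registry.record[k: gi; v: 146]
See: 810
Do: registry.labels[]
See: [gi]
Do: registry.record[k: leci; v: 699]
See: nil
Do: kalendar.lunge[n: -21]
See: 1860-04-30
Do: registry.record[k: zifo; v: carn]
See: nil
Do: registry.evict[k: gi]
See: 146
Do: registry.record[k: gruwograd; v: pro]
See: nil


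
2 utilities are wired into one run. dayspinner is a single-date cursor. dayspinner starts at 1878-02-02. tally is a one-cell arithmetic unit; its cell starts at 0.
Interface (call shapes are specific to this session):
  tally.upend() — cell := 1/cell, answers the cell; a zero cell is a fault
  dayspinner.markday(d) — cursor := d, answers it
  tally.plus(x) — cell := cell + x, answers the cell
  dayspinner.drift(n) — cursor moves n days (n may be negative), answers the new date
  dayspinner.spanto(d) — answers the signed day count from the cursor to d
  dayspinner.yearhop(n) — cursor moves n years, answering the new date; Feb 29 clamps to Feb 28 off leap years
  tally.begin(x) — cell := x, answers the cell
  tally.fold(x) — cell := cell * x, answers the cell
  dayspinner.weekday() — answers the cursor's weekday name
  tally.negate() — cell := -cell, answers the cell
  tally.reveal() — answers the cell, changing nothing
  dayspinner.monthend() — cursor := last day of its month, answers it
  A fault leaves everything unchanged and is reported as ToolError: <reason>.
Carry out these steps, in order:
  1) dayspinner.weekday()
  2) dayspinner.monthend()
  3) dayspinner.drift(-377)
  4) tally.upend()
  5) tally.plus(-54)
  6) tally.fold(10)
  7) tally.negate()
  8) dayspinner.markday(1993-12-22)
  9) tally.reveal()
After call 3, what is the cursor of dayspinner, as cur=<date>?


Answer: cur=1877-02-16

Derivation:
Act: dayspinner.weekday[]
Obs: Saturday
Act: dayspinner.monthend[]
Obs: 1878-02-28
Act: dayspinner.drift[-377]
Obs: 1877-02-16
Act: tally.upend[]
Obs: ToolError: reciprocal of zero
Act: tally.plus[-54]
Obs: -54
Act: tally.fold[10]
Obs: -540
Act: tally.negate[]
Obs: 540
Act: dayspinner.markday[1993-12-22]
Obs: 1993-12-22
Act: tally.reveal[]
Obs: 540


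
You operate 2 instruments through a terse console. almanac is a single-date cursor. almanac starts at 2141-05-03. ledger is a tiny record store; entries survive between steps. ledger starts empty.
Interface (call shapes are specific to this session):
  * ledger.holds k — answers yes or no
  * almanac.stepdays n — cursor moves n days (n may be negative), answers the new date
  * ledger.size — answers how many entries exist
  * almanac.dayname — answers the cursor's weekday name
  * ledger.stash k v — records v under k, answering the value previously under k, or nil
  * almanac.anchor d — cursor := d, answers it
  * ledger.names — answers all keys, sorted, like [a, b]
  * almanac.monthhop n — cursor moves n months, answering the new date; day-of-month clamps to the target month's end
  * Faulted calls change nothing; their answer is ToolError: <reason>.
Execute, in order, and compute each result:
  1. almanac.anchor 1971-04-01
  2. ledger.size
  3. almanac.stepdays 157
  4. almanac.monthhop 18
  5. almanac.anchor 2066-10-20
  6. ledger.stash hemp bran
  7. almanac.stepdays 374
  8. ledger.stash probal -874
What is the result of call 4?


Answer: 1973-03-05

Derivation:
;; anchor(1971-04-01) ~> 1971-04-01
;; size() ~> 0
;; stepdays(157) ~> 1971-09-05
;; monthhop(18) ~> 1973-03-05
;; anchor(2066-10-20) ~> 2066-10-20
;; stash(hemp, bran) ~> nil
;; stepdays(374) ~> 2067-10-29
;; stash(probal, -874) ~> nil


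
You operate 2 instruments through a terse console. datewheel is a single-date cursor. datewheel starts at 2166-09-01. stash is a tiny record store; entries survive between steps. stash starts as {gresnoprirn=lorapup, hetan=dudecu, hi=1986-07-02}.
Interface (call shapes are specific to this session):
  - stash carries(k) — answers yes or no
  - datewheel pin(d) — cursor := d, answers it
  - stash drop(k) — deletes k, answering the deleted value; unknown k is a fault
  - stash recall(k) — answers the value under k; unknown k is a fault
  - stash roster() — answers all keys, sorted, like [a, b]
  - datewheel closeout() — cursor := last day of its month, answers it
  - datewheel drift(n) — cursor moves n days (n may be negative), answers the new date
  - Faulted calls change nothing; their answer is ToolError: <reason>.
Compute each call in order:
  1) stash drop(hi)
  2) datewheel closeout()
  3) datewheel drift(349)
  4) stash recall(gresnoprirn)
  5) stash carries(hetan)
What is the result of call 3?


==> stash drop(k=hi)
<== 1986-07-02
==> datewheel closeout()
<== 2166-09-30
==> datewheel drift(n=349)
<== 2167-09-14
==> stash recall(k=gresnoprirn)
<== lorapup
==> stash carries(k=hetan)
<== yes

Answer: 2167-09-14


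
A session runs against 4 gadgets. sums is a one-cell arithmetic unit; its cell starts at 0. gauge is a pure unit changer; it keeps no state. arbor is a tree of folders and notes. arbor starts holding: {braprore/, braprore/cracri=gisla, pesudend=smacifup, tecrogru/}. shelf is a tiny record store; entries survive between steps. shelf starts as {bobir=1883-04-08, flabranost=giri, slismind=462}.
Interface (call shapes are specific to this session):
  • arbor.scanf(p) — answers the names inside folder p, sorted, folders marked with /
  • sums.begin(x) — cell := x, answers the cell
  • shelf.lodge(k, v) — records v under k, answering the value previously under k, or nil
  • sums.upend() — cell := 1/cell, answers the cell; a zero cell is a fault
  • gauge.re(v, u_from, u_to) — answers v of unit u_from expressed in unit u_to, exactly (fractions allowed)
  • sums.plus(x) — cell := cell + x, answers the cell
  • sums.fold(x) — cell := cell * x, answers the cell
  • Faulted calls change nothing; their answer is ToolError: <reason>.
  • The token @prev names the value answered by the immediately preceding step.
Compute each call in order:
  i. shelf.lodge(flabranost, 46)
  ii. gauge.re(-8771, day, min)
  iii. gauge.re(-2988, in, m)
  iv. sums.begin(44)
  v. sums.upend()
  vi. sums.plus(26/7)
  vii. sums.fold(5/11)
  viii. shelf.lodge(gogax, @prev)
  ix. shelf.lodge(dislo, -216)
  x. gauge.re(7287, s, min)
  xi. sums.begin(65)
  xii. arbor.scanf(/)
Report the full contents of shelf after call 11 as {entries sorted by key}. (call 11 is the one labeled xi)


Then lodge on k=flabranost, v=46, yielding giri.
Next I call re on v=-8771, u_from=day, u_to=min, which returns -12630240.
Invoking re on v=-2988, u_from=in, u_to=m, yielding -94869/1250.
Calling begin on x=44, which returns 44.
I try upend(), → 1/44.
I invoke plus on x=26/7, which returns 1151/308.
Now I run fold on x=5/11, which returns 5755/3388.
I invoke lodge on k=gogax, v=@prev, yielding nil.
Then lodge on k=dislo, v=-216: nil.
I call re on v=7287, u_from=s, u_to=min, giving 2429/20.
I try begin on x=65, and get 65.
Then scanf on p=/, and see [braprore/, pesudend, tecrogru/].

Answer: {bobir=1883-04-08, dislo=-216, flabranost=46, gogax=5755/3388, slismind=462}


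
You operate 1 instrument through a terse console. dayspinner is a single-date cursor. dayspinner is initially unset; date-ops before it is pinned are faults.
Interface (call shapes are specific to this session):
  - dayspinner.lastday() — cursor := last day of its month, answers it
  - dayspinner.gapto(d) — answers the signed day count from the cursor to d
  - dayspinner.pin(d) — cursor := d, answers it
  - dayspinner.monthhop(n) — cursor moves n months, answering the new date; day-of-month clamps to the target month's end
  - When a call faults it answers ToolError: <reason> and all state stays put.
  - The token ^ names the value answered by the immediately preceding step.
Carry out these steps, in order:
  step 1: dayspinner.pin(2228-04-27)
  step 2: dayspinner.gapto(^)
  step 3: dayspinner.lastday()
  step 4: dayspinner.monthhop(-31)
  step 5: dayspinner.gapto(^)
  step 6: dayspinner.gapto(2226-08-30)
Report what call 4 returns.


Answer: 2225-09-30

Derivation:
% dayspinner.pin 2228-04-27
:: 2228-04-27
% dayspinner.gapto ^
:: 0
% dayspinner.lastday
:: 2228-04-30
% dayspinner.monthhop -31
:: 2225-09-30
% dayspinner.gapto ^
:: 0
% dayspinner.gapto 2226-08-30
:: 334


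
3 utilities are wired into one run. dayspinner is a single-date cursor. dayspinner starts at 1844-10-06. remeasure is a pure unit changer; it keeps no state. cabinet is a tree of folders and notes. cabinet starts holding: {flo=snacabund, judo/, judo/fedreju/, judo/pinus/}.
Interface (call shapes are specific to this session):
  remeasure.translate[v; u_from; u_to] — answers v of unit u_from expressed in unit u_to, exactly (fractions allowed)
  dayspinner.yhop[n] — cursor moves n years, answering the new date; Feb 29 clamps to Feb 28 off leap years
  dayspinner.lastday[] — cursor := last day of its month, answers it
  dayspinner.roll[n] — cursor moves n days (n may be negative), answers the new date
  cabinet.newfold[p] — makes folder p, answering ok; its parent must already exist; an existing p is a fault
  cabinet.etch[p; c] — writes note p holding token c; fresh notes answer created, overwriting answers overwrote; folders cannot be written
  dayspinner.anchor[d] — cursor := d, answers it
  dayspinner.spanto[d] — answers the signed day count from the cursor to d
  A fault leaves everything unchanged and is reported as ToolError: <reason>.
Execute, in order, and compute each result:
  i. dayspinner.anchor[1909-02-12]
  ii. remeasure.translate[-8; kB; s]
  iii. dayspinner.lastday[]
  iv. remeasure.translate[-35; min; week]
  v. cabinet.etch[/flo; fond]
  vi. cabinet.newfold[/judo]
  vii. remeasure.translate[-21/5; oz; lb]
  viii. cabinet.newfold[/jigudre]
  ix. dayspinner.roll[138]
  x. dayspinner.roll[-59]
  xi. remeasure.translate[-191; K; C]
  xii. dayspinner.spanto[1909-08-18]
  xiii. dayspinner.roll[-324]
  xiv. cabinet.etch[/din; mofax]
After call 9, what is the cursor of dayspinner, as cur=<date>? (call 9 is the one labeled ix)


Next I call dayspinner.anchor with 1909-02-12, and get 1909-02-12.
Using remeasure.translate with -8, kB, s, → ToolError: incompatible units.
I use dayspinner.lastday, and see 1909-02-28.
Using remeasure.translate with -35, min, week, → -1/288.
Invoking cabinet.etch with /flo, fond, which returns overwrote.
I invoke cabinet.newfold with /judo, — result: ToolError: exists.
Using remeasure.translate with -21/5, oz, lb, and see -21/80.
Then cabinet.newfold with /jigudre: ok.
I call dayspinner.roll with 138: 1909-07-16.
Next I call dayspinner.roll with -59, and get 1909-05-18.
I try remeasure.translate with -191, K, C, and see -9283/20.
Next I call dayspinner.spanto with 1909-08-18, giving 92.
I try dayspinner.roll with -324, giving 1908-06-28.
I try cabinet.etch with /din, mofax, giving created.

Answer: cur=1909-07-16


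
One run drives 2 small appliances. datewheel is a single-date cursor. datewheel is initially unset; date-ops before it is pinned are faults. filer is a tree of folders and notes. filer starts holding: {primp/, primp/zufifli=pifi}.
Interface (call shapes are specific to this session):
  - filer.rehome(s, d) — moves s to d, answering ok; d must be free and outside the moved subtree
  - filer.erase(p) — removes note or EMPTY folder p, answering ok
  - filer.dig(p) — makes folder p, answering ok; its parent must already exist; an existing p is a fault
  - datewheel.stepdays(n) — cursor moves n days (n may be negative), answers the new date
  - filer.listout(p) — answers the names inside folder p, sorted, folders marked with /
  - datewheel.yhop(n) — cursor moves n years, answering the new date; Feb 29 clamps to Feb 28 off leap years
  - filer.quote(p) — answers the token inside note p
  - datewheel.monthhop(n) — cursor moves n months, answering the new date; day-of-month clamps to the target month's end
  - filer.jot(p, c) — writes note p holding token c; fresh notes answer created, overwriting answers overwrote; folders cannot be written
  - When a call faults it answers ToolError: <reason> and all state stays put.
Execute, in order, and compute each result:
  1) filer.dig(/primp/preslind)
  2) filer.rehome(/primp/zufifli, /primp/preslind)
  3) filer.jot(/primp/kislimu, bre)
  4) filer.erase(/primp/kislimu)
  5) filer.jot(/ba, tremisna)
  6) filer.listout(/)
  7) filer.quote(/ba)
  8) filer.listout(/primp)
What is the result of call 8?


Answer: [preslind/, zufifli]

Derivation:
>> dig(p=/primp/preslind)
<< ok
>> rehome(s=/primp/zufifli, d=/primp/preslind)
<< ToolError: exists
>> jot(p=/primp/kislimu, c=bre)
<< created
>> erase(p=/primp/kislimu)
<< ok
>> jot(p=/ba, c=tremisna)
<< created
>> listout(p=/)
<< [ba, primp/]
>> quote(p=/ba)
<< tremisna
>> listout(p=/primp)
<< [preslind/, zufifli]


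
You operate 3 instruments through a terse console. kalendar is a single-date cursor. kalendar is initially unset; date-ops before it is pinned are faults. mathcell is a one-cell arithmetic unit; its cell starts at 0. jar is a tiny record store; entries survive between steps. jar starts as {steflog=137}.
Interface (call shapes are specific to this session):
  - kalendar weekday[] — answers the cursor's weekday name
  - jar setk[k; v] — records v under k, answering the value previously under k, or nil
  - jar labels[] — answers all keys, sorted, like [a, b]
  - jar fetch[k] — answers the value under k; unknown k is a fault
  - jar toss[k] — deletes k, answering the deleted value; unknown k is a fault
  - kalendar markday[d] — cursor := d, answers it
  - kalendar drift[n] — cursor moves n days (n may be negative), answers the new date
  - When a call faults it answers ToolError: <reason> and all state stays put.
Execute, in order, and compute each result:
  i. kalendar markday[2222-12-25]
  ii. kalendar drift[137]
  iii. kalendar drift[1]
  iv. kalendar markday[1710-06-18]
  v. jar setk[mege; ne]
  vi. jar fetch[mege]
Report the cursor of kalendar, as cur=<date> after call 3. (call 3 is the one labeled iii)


-> kalendar markday(d→2222-12-25)
<- 2222-12-25
-> kalendar drift(n→137)
<- 2223-05-11
-> kalendar drift(n→1)
<- 2223-05-12
-> kalendar markday(d→1710-06-18)
<- 1710-06-18
-> jar setk(k→mege, v→ne)
<- nil
-> jar fetch(k→mege)
<- ne

Answer: cur=2223-05-12


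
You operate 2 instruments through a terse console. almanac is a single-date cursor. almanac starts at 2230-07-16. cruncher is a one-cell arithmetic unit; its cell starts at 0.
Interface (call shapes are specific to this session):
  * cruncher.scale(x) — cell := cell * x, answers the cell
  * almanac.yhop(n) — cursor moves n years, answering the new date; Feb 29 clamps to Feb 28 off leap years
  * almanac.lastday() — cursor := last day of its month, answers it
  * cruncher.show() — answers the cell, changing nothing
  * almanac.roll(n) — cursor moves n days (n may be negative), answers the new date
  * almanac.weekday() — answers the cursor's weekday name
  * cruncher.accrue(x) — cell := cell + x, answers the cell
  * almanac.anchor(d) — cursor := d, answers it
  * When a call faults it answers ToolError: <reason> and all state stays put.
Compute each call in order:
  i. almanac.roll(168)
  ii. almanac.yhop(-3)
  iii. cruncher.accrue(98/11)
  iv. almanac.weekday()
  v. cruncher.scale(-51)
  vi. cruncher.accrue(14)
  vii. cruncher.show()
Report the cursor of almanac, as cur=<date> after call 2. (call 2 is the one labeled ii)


-> roll(n='168')
<- 2230-12-31
-> yhop(n='-3')
<- 2227-12-31
-> accrue(x='98/11')
<- 98/11
-> weekday()
<- Monday
-> scale(x='-51')
<- -4998/11
-> accrue(x='14')
<- -4844/11
-> show()
<- -4844/11

Answer: cur=2227-12-31


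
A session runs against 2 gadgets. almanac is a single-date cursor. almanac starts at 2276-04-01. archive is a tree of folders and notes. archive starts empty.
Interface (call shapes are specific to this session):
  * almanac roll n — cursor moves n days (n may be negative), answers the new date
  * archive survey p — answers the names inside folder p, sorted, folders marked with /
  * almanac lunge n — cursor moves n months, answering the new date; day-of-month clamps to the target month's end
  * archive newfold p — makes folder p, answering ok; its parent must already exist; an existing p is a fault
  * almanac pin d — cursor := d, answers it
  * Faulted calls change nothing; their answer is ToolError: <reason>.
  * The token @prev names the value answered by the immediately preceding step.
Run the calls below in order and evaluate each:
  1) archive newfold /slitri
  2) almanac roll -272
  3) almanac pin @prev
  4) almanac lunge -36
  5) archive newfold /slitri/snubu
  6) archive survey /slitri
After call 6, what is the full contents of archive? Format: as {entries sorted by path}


Answer: {slitri/, slitri/snubu/}

Derivation:
% archive newfold /slitri
= ok
% almanac roll -272
= 2275-07-04
% almanac pin @prev
= 2275-07-04
% almanac lunge -36
= 2272-07-04
% archive newfold /slitri/snubu
= ok
% archive survey /slitri
= [snubu/]


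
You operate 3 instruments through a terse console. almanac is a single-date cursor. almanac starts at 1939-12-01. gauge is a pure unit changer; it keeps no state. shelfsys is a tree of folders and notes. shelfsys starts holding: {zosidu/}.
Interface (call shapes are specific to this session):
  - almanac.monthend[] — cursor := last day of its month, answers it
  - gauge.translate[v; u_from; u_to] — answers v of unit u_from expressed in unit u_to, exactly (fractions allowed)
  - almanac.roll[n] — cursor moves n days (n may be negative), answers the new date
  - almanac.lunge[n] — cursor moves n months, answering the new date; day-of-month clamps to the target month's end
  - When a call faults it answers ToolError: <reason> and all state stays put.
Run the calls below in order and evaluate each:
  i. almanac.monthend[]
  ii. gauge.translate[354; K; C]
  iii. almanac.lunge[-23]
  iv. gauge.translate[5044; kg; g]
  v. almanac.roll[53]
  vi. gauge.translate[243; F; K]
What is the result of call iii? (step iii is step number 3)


Answer: 1938-01-31

Derivation:
Calling almanac.monthend: 1939-12-31.
I invoke gauge.translate on v→354, u_from→K, u_to→C, and observe 1617/20.
Now I run almanac.lunge on n→-23: 1938-01-31.
I use gauge.translate on v→5044, u_from→kg, u_to→g, and observe 5044000.
I call almanac.roll on n→53, — result: 1938-03-25.
Now I run gauge.translate on v→243, u_from→F, u_to→K, and observe 70267/180.


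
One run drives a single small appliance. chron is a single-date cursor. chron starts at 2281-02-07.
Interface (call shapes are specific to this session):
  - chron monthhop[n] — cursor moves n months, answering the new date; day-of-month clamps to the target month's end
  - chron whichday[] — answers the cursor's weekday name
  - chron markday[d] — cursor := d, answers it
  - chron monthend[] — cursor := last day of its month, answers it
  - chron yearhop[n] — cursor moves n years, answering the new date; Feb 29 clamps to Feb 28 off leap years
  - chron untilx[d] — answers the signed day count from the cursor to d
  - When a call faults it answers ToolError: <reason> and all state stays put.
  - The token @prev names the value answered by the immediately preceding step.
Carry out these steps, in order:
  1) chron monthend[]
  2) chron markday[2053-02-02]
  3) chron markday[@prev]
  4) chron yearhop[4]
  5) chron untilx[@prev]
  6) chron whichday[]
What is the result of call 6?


Answer: Friday

Derivation:
>>> chron monthend
[out] 2281-02-28
>>> chron markday d: 2053-02-02
[out] 2053-02-02
>>> chron markday d: @prev
[out] 2053-02-02
>>> chron yearhop n: 4
[out] 2057-02-02
>>> chron untilx d: @prev
[out] 0
>>> chron whichday
[out] Friday


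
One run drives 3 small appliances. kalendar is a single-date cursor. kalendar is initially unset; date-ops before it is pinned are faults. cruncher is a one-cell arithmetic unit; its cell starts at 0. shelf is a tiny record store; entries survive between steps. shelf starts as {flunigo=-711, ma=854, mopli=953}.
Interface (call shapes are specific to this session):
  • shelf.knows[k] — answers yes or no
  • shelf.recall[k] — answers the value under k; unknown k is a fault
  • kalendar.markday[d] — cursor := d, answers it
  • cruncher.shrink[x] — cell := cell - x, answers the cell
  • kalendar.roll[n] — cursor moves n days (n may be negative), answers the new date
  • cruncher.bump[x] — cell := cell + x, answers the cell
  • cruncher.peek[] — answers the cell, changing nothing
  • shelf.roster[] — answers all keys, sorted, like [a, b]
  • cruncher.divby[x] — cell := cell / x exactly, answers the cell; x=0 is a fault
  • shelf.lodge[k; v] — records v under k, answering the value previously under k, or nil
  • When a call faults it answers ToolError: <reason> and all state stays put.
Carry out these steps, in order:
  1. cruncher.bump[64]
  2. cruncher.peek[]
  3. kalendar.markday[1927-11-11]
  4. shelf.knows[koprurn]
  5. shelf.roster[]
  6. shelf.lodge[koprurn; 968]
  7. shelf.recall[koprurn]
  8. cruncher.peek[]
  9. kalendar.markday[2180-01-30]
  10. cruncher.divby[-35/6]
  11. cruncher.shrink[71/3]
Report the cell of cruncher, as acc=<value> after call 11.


Answer: acc=-3637/105

Derivation:
Calling cruncher.bump on x→64, yielding 64.
I call cruncher.peek, — result: 64.
Invoking kalendar.markday on d→1927-11-11, which returns 1927-11-11.
Now I run shelf.knows on k→koprurn, and get no.
I invoke shelf.roster(), yielding [flunigo, ma, mopli].
Calling shelf.lodge on k→koprurn, v→968, giving nil.
Invoking shelf.recall on k→koprurn, — result: 968.
Now I run cruncher.peek(): 64.
Using kalendar.markday on d→2180-01-30, and get 2180-01-30.
I use cruncher.divby on x→-35/6, — result: -384/35.
Now I run cruncher.shrink on x→71/3, giving -3637/105.


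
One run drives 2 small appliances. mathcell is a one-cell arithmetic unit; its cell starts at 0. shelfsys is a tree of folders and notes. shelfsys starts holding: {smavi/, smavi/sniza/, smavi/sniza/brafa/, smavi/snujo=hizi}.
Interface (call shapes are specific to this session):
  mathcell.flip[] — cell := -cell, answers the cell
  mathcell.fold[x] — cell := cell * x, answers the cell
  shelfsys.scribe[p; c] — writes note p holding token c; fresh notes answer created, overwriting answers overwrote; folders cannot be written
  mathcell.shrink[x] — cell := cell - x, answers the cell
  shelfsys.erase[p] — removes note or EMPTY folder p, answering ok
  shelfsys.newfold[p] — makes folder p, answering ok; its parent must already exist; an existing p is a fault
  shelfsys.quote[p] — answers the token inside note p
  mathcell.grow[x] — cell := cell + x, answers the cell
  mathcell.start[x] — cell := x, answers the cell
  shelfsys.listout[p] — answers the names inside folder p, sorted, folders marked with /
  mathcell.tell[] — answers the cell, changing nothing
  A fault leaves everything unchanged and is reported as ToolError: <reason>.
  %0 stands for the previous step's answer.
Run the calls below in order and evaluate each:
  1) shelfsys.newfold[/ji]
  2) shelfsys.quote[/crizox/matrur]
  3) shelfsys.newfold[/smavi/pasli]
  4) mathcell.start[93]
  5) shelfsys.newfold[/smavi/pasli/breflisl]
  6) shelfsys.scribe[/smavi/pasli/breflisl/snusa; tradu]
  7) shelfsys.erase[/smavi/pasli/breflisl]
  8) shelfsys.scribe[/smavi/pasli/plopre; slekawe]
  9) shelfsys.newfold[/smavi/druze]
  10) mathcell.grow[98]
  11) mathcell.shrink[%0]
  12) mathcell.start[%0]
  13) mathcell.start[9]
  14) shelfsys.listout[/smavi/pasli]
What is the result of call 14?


Answer: [breflisl/, plopre]

Derivation:
;; 1. shelfsys.newfold(p=/ji) : ok
;; 2. shelfsys.quote(p=/crizox/matrur) : ToolError: not found
;; 3. shelfsys.newfold(p=/smavi/pasli) : ok
;; 4. mathcell.start(x=93) : 93
;; 5. shelfsys.newfold(p=/smavi/pasli/breflisl) : ok
;; 6. shelfsys.scribe(p=/smavi/pasli/breflisl/snusa, c=tradu) : created
;; 7. shelfsys.erase(p=/smavi/pasli/breflisl) : ToolError: not empty
;; 8. shelfsys.scribe(p=/smavi/pasli/plopre, c=slekawe) : created
;; 9. shelfsys.newfold(p=/smavi/druze) : ok
;; 10. mathcell.grow(x=98) : 191
;; 11. mathcell.shrink(x=%0) : 0
;; 12. mathcell.start(x=%0) : 0
;; 13. mathcell.start(x=9) : 9
;; 14. shelfsys.listout(p=/smavi/pasli) : [breflisl/, plopre]


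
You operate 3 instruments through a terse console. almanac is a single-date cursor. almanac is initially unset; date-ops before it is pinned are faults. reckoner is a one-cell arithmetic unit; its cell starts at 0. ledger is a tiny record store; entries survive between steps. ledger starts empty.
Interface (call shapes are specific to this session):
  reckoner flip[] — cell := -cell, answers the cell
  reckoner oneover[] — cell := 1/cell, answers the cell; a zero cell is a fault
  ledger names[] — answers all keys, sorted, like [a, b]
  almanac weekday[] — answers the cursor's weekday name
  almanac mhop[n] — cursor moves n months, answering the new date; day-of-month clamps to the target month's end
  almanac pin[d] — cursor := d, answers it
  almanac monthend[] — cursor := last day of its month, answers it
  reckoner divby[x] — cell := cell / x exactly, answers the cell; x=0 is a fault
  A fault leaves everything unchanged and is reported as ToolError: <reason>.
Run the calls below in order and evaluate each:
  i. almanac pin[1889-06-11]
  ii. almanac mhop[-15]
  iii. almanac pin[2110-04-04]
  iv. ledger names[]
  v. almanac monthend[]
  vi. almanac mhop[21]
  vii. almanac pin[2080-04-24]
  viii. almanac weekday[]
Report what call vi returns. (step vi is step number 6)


Answer: 2112-01-30

Derivation:
~$ almanac pin d: 1889-06-11
= 1889-06-11
~$ almanac mhop n: -15
= 1888-03-11
~$ almanac pin d: 2110-04-04
= 2110-04-04
~$ ledger names
= []
~$ almanac monthend
= 2110-04-30
~$ almanac mhop n: 21
= 2112-01-30
~$ almanac pin d: 2080-04-24
= 2080-04-24
~$ almanac weekday
= Wednesday


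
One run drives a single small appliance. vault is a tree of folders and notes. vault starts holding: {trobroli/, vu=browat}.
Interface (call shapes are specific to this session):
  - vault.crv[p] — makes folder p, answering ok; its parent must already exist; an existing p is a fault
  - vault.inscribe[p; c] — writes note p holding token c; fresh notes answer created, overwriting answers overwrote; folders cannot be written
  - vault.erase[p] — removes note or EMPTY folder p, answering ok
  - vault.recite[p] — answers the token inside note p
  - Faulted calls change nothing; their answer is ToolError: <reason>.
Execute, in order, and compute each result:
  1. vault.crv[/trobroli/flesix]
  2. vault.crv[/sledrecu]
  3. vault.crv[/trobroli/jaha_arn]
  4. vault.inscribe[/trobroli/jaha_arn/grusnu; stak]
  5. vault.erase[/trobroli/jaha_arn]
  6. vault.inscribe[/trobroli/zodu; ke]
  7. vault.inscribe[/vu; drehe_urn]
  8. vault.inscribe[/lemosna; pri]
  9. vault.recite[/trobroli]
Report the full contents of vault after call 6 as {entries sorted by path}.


Answer: {sledrecu/, trobroli/, trobroli/flesix/, trobroli/jaha_arn/, trobroli/jaha_arn/grusnu=stak, trobroli/zodu=ke, vu=browat}

Derivation:
I try vault.crv with p→/trobroli/flesix, → ok.
I run vault.crv with p→/sledrecu, which returns ok.
Using vault.crv with p→/trobroli/jaha_arn, giving ok.
Now I run vault.inscribe with p→/trobroli/jaha_arn/grusnu, c→stak: created.
Invoking vault.erase with p→/trobroli/jaha_arn: ToolError: not empty.
I use vault.inscribe with p→/trobroli/zodu, c→ke: created.
Next I call vault.inscribe with p→/vu, c→drehe_urn, which returns overwrote.
Then vault.inscribe with p→/lemosna, c→pri, and observe created.
I invoke vault.recite with p→/trobroli, → ToolError: is a directory.


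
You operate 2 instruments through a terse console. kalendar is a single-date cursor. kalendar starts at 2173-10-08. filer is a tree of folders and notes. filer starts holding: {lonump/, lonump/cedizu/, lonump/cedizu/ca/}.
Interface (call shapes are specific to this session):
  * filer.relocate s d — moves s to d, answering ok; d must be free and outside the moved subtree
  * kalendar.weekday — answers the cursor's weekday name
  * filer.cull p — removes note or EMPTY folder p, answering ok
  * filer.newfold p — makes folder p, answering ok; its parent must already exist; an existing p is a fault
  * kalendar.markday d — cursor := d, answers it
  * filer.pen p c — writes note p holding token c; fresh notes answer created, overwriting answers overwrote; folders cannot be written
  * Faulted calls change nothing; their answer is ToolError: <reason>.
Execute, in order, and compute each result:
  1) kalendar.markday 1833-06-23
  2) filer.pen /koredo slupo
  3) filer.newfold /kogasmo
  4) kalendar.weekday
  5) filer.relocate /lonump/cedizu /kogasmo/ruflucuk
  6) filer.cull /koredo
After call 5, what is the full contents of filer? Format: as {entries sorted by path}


Step: kalendar.markday[d: 1833-06-23]
Result: 1833-06-23
Step: filer.pen[p: /koredo; c: slupo]
Result: created
Step: filer.newfold[p: /kogasmo]
Result: ok
Step: kalendar.weekday[]
Result: Sunday
Step: filer.relocate[s: /lonump/cedizu; d: /kogasmo/ruflucuk]
Result: ok
Step: filer.cull[p: /koredo]
Result: ok

Answer: {kogasmo/, kogasmo/ruflucuk/, kogasmo/ruflucuk/ca/, koredo=slupo, lonump/}
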